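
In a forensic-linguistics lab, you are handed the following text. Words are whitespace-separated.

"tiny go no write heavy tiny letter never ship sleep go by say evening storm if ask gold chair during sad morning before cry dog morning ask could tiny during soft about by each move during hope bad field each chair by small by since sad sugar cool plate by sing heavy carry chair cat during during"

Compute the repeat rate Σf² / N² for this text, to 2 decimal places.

0.04

Frequencies: by:5, during:5, tiny:3, chair:3, go:2, heavy:2, ask:2, sad:2, morning:2, each:2, no:1, write:1, letter:1, never:1, ship:1, sleep:1, say:1, evening:1, storm:1, if:1, … (19 more, each freq 1)
Σf² = 121; N² = 3249
Repeat rate = 121 / 3249 = 0.04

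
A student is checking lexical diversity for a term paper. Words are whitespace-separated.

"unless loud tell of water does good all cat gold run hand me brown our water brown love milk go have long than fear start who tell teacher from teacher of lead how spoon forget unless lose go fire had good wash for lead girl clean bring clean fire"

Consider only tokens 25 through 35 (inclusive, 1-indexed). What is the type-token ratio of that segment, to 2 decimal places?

0.91

Segment tokens 25–35: start, who, tell, teacher, from, teacher, of, lead, how, spoon, forget
Segment N = 11, segment V = 10.
TTR = 10 / 11 = 0.91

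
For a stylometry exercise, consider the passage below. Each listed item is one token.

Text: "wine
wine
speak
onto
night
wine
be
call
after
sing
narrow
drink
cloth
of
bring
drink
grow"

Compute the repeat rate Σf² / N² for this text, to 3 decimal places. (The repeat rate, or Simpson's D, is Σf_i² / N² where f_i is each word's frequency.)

Frequencies: wine:3, drink:2, speak:1, onto:1, night:1, be:1, call:1, after:1, sing:1, narrow:1, cloth:1, of:1, bring:1, grow:1
Σf² = 25; N² = 289
Repeat rate = 25 / 289 = 0.087

0.087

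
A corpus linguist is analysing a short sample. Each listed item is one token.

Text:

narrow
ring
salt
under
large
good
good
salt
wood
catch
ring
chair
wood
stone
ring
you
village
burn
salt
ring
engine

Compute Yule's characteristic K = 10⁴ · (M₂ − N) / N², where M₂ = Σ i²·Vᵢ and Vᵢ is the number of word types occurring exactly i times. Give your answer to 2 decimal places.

Frequencies: ring:4, salt:3, good:2, wood:2, narrow:1, under:1, large:1, catch:1, chair:1, stone:1, you:1, village:1, burn:1, engine:1
N = 21. Frequency spectrum: V_1=10, V_2=2, V_3=1, V_4=1
M₂ = 1²·10 + 2²·2 + 3²·1 + 4²·1 = 43
K = 10000 × (43 − 21) / 21² = 498.87

498.87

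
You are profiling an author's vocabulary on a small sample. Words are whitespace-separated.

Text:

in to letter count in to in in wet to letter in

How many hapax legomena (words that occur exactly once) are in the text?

2

Frequencies: in:5, to:3, letter:2, count:1, wet:1
Hapax (freq=1): count, wet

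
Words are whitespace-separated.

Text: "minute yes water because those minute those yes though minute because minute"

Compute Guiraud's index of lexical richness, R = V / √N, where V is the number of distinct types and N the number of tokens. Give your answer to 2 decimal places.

N = 12, V = 6.
√N = 3.464102
R = 6 / 3.464102 = 1.73

1.73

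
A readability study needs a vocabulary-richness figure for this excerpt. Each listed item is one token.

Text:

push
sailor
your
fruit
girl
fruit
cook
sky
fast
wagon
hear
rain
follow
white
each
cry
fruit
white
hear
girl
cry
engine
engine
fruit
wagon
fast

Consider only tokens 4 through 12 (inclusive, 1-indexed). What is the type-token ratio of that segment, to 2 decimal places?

0.89

Segment tokens 4–12: fruit, girl, fruit, cook, sky, fast, wagon, hear, rain
Segment N = 9, segment V = 8.
TTR = 8 / 9 = 0.89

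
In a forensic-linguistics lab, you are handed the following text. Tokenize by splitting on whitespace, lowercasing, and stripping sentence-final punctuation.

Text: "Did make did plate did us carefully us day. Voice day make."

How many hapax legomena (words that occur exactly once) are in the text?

Frequencies: did:3, make:2, us:2, day:2, plate:1, carefully:1, voice:1
Hapax (freq=1): carefully, plate, voice

3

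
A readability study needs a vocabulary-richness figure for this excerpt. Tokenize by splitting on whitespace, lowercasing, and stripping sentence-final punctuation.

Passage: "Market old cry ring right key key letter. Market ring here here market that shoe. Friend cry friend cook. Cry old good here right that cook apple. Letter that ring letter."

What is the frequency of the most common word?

3

Frequencies: market:3, cry:3, ring:3, letter:3, here:3, that:3, old:2, right:2, key:2, friend:2, cook:2, shoe:1, good:1, apple:1
Most common: 'market' with frequency 3.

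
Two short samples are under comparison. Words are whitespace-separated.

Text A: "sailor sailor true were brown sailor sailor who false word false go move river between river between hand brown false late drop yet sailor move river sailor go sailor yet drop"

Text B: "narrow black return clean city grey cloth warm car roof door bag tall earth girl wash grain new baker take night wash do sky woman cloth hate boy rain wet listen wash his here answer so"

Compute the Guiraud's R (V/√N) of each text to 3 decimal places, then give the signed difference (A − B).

-2.806

A: V=15, N=31, R=2.694
B: V=33, N=36, R=5.500
Difference = 2.694 − 5.500 = -2.806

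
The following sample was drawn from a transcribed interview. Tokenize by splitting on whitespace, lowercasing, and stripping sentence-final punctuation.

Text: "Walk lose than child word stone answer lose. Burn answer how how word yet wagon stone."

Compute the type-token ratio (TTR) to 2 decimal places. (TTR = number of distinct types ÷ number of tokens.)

0.69

N = 16 tokens, V = 11 types.
TTR = V / N = 11 / 16 = 0.69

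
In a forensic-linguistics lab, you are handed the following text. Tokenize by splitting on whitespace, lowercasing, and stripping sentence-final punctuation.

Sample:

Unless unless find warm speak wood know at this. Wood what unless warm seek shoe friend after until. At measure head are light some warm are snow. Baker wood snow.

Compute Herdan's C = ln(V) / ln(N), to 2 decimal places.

0.90

N = 30, V = 21.
ln(V) = 3.044522, ln(N) = 3.401197
C = 3.044522 / 3.401197 = 0.90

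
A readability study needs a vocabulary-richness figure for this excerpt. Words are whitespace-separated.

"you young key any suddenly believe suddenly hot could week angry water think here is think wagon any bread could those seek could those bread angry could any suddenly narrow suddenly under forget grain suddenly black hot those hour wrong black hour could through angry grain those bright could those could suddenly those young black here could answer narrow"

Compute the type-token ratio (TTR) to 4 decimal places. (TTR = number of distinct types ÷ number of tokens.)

N = 59 tokens, V = 28 types.
TTR = V / N = 28 / 59 = 0.4746

0.4746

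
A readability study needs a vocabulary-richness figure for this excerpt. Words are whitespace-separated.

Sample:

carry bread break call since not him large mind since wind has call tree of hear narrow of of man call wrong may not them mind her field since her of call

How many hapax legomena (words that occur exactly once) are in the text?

15

Frequencies: call:4, of:4, since:3, not:2, mind:2, her:2, carry:1, bread:1, break:1, him:1, large:1, wind:1, has:1, tree:1, hear:1, narrow:1, man:1, wrong:1, may:1, them:1, … (1 more, each freq 1)
Hapax (freq=1): bread, break, carry, field, has, hear, him, large, man, may, narrow, them, tree, wind, wrong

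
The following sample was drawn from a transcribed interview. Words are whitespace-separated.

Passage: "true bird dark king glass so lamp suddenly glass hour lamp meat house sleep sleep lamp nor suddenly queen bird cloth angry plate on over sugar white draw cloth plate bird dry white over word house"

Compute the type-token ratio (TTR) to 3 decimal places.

0.667

N = 36 tokens, V = 24 types.
TTR = V / N = 24 / 36 = 0.667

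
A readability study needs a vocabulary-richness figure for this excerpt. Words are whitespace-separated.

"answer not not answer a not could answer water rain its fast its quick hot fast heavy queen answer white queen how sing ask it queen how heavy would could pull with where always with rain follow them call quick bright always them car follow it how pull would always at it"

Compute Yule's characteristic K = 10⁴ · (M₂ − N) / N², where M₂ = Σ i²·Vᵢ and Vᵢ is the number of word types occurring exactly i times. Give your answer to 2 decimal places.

Frequencies: answer:4, not:3, queen:3, how:3, it:3, always:3, could:2, rain:2, its:2, fast:2, quick:2, heavy:2, would:2, pull:2, with:2, follow:2, them:2, a:1, water:1, hot:1, … (8 more, each freq 1)
N = 52. Frequency spectrum: V_1=11, V_2=11, V_3=5, V_4=1
M₂ = 1²·11 + 2²·11 + 3²·5 + 4²·1 = 116
K = 10000 × (116 − 52) / 52² = 236.69

236.69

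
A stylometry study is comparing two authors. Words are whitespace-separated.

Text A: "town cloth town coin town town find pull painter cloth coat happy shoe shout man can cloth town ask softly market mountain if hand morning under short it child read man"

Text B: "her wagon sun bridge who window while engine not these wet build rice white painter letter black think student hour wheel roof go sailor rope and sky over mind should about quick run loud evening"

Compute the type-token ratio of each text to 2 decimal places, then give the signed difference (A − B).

TTR(A) = 24/31 = 0.77
TTR(B) = 35/35 = 1.00
Difference = 0.77 − 1.00 = -0.23

-0.23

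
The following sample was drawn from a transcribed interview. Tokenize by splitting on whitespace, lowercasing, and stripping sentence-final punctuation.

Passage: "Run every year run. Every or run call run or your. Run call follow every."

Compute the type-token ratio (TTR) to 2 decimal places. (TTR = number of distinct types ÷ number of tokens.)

0.47

N = 15 tokens, V = 7 types.
TTR = V / N = 7 / 15 = 0.47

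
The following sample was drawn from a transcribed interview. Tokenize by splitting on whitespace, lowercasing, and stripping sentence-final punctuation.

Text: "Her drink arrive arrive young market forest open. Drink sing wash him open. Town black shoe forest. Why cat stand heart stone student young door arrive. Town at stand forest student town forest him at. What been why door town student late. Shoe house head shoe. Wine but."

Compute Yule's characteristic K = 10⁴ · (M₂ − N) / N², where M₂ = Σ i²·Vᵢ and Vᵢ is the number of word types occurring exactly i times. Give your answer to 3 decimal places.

251.736

Frequencies: forest:4, town:4, arrive:3, shoe:3, student:3, drink:2, young:2, open:2, him:2, why:2, stand:2, door:2, at:2, her:1, market:1, sing:1, wash:1, black:1, cat:1, heart:1, … (8 more, each freq 1)
N = 48. Frequency spectrum: V_1=15, V_2=8, V_3=3, V_4=2
M₂ = 1²·15 + 2²·8 + 3²·3 + 4²·2 = 106
K = 10000 × (106 − 48) / 48² = 251.736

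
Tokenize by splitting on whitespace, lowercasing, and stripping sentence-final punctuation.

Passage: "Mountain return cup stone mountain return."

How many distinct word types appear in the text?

4

Distinct types: {cup, mountain, return, stone}
V = 4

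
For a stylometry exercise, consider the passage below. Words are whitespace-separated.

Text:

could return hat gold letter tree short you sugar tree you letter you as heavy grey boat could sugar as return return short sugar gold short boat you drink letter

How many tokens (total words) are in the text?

Tokens: could, return, hat, gold, letter, tree, short, you, sugar, tree, you, letter, you, as, heavy, grey, boat, could, sugar, as, return, return, short, sugar, gold, short, boat, you, drink, letter
N = 30

30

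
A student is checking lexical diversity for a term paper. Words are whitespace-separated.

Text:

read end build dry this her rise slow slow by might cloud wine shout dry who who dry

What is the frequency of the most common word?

3

Frequencies: dry:3, slow:2, who:2, read:1, end:1, build:1, this:1, her:1, rise:1, by:1, might:1, cloud:1, wine:1, shout:1
Most common: 'dry' with frequency 3.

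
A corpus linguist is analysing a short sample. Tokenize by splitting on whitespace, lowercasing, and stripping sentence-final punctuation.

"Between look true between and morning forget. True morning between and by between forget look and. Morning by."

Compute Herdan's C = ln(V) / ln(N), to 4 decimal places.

0.6732

N = 18, V = 7.
ln(V) = 1.945910, ln(N) = 2.890372
C = 1.945910 / 2.890372 = 0.6732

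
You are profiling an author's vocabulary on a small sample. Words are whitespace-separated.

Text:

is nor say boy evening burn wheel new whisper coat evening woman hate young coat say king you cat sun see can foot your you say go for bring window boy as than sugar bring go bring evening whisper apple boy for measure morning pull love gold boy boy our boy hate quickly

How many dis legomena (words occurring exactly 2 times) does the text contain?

6

Frequencies: boy:6, say:3, evening:3, bring:3, whisper:2, coat:2, hate:2, you:2, go:2, for:2, is:1, nor:1, burn:1, wheel:1, new:1, woman:1, young:1, king:1, cat:1, sun:1, … (16 more, each freq 1)
Words with frequency 2: coat, for, go, hate, whisper, you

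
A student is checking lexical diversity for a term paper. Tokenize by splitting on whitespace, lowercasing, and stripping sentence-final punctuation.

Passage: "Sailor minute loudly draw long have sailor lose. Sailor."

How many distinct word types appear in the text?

7

Distinct types: {draw, have, long, lose, loudly, minute, sailor}
V = 7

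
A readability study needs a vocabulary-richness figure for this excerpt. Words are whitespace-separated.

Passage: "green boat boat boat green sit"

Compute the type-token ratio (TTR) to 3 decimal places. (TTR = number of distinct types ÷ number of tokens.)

0.500

N = 6 tokens, V = 3 types.
TTR = V / N = 3 / 6 = 0.500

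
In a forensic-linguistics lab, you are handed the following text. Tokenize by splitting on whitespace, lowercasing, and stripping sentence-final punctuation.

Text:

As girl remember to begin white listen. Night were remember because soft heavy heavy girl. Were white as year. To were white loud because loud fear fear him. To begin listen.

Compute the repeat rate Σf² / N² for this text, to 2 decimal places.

0.07

Frequencies: to:3, white:3, were:3, as:2, girl:2, remember:2, begin:2, listen:2, because:2, heavy:2, loud:2, fear:2, night:1, soft:1, year:1, him:1
Σf² = 67; N² = 961
Repeat rate = 67 / 961 = 0.07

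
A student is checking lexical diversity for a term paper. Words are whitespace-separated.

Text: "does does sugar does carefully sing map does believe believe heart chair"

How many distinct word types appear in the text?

8

Distinct types: {believe, carefully, chair, does, heart, map, sing, sugar}
V = 8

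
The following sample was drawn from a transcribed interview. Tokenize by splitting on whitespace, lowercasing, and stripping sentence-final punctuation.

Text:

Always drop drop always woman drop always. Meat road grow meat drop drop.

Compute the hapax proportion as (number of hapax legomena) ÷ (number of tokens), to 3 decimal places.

Frequencies: drop:5, always:3, meat:2, woman:1, road:1, grow:1
Hapax count = 3; token count = 13.
Ratio = 3 / 13 = 0.231

0.231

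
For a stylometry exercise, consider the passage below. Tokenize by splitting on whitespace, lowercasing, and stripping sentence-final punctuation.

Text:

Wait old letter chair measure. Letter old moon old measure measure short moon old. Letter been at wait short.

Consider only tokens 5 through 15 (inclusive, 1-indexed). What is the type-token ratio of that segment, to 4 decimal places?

Segment tokens 5–15: measure, letter, old, moon, old, measure, measure, short, moon, old, letter
Segment N = 11, segment V = 5.
TTR = 5 / 11 = 0.4545

0.4545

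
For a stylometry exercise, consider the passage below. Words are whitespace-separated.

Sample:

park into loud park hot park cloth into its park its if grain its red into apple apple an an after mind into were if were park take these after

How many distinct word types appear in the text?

Distinct types: {after, an, apple, cloth, grain, hot, if, into, its, loud, mind, park, red, take, these, were}
V = 16

16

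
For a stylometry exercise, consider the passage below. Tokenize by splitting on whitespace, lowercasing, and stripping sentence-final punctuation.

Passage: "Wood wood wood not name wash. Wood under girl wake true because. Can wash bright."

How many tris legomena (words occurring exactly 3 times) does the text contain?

0

Frequencies: wood:4, wash:2, not:1, name:1, under:1, girl:1, wake:1, true:1, because:1, can:1, bright:1
Words with frequency 3: (none)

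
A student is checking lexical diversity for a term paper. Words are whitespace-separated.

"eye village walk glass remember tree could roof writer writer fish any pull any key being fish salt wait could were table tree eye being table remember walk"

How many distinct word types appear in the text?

Distinct types: {any, being, could, eye, fish, glass, key, pull, remember, roof, salt, table, tree, village, wait, walk, were, writer}
V = 18

18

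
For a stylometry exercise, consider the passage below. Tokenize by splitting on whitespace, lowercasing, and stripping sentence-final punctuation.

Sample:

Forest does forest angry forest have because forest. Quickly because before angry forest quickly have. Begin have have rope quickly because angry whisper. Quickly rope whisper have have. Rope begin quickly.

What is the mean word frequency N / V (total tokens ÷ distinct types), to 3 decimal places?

3.100

N = 31 tokens, V = 10 types.
Mean frequency = N / V = 31 / 10 = 3.100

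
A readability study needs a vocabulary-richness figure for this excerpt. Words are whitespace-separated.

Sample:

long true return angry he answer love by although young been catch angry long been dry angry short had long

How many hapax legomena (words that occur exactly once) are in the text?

Frequencies: long:3, angry:3, been:2, true:1, return:1, he:1, answer:1, love:1, by:1, although:1, young:1, catch:1, dry:1, short:1, had:1
Hapax (freq=1): although, answer, by, catch, dry, had, he, love, return, short, true, young

12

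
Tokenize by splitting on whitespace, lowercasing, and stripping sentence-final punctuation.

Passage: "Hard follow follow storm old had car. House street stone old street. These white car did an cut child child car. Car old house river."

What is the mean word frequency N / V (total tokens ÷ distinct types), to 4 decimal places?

N = 25 tokens, V = 16 types.
Mean frequency = N / V = 25 / 16 = 1.5625

1.5625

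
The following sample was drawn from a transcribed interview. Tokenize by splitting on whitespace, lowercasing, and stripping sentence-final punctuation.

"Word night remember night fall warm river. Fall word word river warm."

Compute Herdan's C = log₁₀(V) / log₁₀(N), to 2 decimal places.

N = 12, V = 6.
log₁₀(V) = 0.778151, log₁₀(N) = 1.079181
C = 0.778151 / 1.079181 = 0.72

0.72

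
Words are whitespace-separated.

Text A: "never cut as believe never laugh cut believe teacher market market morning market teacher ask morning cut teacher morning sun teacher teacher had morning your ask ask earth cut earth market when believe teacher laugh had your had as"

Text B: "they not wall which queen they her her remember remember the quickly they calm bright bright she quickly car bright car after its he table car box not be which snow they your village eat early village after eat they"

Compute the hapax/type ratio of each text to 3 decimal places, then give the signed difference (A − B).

-0.399

A: hapax=2, V=14, ratio=0.143
B: hapax=13, V=24, ratio=0.542
Difference = 0.143 − 0.542 = -0.399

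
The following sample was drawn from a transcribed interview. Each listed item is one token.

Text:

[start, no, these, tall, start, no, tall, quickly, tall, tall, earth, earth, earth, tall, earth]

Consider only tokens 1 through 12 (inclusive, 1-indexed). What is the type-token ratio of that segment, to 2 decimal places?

0.50

Segment tokens 1–12: start, no, these, tall, start, no, tall, quickly, tall, tall, earth, earth
Segment N = 12, segment V = 6.
TTR = 6 / 12 = 0.50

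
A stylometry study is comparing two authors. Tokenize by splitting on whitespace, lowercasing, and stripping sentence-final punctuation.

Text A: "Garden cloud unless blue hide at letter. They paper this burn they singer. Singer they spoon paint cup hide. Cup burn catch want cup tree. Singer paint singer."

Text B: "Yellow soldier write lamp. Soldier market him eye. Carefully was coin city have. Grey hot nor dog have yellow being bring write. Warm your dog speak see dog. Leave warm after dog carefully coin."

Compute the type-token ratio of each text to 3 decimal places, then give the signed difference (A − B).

TTR(A) = 18/28 = 0.643
TTR(B) = 24/34 = 0.706
Difference = 0.643 − 0.706 = -0.063

-0.063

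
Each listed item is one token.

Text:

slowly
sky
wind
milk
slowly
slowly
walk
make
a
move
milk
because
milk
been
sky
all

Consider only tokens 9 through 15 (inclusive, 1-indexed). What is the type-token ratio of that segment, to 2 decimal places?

0.86

Segment tokens 9–15: a, move, milk, because, milk, been, sky
Segment N = 7, segment V = 6.
TTR = 6 / 7 = 0.86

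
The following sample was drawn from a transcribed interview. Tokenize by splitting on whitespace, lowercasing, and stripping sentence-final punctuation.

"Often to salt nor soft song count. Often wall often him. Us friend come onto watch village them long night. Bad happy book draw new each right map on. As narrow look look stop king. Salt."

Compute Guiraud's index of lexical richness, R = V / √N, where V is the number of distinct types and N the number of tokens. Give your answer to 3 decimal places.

N = 36, V = 32.
√N = 6.000000
R = 32 / 6.000000 = 5.333

5.333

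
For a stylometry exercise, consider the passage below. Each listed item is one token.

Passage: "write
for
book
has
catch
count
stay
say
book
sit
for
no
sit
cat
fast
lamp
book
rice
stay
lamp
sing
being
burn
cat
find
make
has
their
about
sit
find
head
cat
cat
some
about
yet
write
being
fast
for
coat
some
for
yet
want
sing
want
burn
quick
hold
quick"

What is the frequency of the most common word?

Frequencies: for:4, cat:4, book:3, sit:3, write:2, has:2, stay:2, fast:2, lamp:2, sing:2, being:2, burn:2, find:2, about:2, some:2, yet:2, want:2, quick:2, catch:1, count:1, … (8 more, each freq 1)
Most common: 'for' with frequency 4.

4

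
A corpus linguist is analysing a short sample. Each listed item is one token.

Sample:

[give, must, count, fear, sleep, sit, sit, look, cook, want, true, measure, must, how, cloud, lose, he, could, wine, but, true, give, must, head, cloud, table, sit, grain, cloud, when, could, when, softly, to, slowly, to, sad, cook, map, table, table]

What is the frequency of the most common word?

3

Frequencies: must:3, sit:3, cloud:3, table:3, give:2, cook:2, true:2, could:2, when:2, to:2, count:1, fear:1, sleep:1, look:1, want:1, measure:1, how:1, lose:1, he:1, wine:1, … (7 more, each freq 1)
Most common: 'must' with frequency 3.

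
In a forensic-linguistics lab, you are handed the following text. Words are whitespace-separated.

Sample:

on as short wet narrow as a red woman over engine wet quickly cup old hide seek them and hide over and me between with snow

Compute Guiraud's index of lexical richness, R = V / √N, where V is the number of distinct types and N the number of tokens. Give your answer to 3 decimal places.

4.118

N = 26, V = 21.
√N = 5.099020
R = 21 / 5.099020 = 4.118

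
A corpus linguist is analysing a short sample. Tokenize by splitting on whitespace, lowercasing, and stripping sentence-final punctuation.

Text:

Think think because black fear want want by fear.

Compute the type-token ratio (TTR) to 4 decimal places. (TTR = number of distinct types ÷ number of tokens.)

0.6667

N = 9 tokens, V = 6 types.
TTR = V / N = 6 / 9 = 0.6667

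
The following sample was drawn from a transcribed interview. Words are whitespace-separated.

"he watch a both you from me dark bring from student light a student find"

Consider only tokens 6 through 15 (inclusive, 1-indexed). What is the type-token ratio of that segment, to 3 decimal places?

0.800

Segment tokens 6–15: from, me, dark, bring, from, student, light, a, student, find
Segment N = 10, segment V = 8.
TTR = 8 / 10 = 0.800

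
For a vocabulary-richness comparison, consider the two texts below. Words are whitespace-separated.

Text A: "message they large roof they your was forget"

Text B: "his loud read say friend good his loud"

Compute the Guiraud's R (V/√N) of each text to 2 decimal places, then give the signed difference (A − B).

A: V=7, N=8, R=2.47
B: V=6, N=8, R=2.12
Difference = 2.47 − 2.12 = 0.35

0.35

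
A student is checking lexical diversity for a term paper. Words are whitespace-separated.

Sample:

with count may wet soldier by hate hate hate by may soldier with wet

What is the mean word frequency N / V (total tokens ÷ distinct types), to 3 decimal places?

2.000

N = 14 tokens, V = 7 types.
Mean frequency = N / V = 14 / 7 = 2.000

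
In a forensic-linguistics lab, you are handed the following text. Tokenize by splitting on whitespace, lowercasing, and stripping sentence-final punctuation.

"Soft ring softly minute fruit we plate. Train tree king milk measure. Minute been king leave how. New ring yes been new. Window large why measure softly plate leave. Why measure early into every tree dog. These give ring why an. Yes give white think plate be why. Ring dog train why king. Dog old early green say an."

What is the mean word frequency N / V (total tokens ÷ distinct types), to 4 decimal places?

N = 59 tokens, V = 33 types.
Mean frequency = N / V = 59 / 33 = 1.7879

1.7879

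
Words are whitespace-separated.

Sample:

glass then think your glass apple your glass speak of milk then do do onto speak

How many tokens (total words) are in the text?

16

Tokens: glass, then, think, your, glass, apple, your, glass, speak, of, milk, then, do, do, onto, speak
N = 16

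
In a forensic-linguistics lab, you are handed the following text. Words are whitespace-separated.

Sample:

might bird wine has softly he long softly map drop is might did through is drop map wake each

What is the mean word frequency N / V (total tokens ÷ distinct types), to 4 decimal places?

N = 19 tokens, V = 14 types.
Mean frequency = N / V = 19 / 14 = 1.3571

1.3571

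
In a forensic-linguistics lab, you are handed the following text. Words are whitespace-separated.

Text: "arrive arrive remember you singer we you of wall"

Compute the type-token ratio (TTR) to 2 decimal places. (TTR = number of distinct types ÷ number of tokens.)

0.78

N = 9 tokens, V = 7 types.
TTR = V / N = 7 / 9 = 0.78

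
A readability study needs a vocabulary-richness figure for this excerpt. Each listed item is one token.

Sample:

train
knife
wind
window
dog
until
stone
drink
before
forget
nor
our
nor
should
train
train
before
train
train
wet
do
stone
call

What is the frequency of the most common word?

5

Frequencies: train:5, stone:2, before:2, nor:2, knife:1, wind:1, window:1, dog:1, until:1, drink:1, forget:1, our:1, should:1, wet:1, do:1, call:1
Most common: 'train' with frequency 5.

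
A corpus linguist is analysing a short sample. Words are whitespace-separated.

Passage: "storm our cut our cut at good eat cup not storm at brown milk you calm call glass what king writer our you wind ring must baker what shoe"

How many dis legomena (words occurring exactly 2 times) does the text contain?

Frequencies: our:3, storm:2, cut:2, at:2, you:2, what:2, good:1, eat:1, cup:1, not:1, brown:1, milk:1, calm:1, call:1, glass:1, king:1, writer:1, wind:1, ring:1, must:1, … (2 more, each freq 1)
Words with frequency 2: at, cut, storm, what, you

5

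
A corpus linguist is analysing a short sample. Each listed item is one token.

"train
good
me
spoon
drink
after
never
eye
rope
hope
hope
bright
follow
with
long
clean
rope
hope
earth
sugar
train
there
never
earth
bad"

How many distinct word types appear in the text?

Distinct types: {after, bad, bright, clean, drink, earth, eye, follow, good, hope, long, me, never, rope, spoon, sugar, there, train, with}
V = 19

19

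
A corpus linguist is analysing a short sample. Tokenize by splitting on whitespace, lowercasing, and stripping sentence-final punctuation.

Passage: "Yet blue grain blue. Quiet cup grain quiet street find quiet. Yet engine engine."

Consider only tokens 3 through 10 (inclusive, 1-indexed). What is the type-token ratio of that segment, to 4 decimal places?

0.7500

Segment tokens 3–10: grain, blue, quiet, cup, grain, quiet, street, find
Segment N = 8, segment V = 6.
TTR = 6 / 8 = 0.7500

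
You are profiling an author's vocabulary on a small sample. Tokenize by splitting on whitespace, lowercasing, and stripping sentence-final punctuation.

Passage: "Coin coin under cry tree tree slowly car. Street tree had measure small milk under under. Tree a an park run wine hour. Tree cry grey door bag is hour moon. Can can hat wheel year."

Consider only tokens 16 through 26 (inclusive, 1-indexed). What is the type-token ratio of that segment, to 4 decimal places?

Segment tokens 16–26: under, tree, a, an, park, run, wine, hour, tree, cry, grey
Segment N = 11, segment V = 10.
TTR = 10 / 11 = 0.9091

0.9091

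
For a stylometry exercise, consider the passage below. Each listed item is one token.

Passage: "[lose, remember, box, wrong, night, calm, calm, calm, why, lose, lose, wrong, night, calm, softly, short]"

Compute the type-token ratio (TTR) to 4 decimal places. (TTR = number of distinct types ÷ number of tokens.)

0.5625

N = 16 tokens, V = 9 types.
TTR = V / N = 9 / 16 = 0.5625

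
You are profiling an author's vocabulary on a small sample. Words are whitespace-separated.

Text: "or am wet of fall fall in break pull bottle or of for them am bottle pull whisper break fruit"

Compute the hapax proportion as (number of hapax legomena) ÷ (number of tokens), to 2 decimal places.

Frequencies: or:2, am:2, of:2, fall:2, break:2, pull:2, bottle:2, wet:1, in:1, for:1, them:1, whisper:1, fruit:1
Hapax count = 6; token count = 20.
Ratio = 6 / 20 = 0.30

0.30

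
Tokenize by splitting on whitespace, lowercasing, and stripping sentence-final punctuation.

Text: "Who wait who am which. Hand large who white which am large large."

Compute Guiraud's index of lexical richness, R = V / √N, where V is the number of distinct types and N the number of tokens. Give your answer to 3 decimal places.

1.941

N = 13, V = 7.
√N = 3.605551
R = 7 / 3.605551 = 1.941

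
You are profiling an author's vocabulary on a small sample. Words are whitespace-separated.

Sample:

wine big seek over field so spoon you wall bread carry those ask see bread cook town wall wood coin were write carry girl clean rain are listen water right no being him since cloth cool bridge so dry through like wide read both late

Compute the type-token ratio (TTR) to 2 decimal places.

N = 45 tokens, V = 41 types.
TTR = V / N = 41 / 45 = 0.91

0.91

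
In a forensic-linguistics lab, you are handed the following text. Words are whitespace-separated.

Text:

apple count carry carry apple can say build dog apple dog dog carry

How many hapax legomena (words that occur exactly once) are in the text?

Frequencies: apple:3, carry:3, dog:3, count:1, can:1, say:1, build:1
Hapax (freq=1): build, can, count, say

4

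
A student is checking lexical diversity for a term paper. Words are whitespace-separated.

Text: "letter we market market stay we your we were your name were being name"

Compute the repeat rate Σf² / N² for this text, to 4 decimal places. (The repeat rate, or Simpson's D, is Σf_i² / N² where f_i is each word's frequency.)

0.1429

Frequencies: we:3, market:2, your:2, were:2, name:2, letter:1, stay:1, being:1
Σf² = 28; N² = 196
Repeat rate = 28 / 196 = 0.1429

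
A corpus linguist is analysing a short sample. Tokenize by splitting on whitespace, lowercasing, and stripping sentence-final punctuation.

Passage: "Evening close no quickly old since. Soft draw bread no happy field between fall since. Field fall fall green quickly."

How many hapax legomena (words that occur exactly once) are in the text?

Frequencies: fall:3, no:2, quickly:2, since:2, field:2, evening:1, close:1, old:1, soft:1, draw:1, bread:1, happy:1, between:1, green:1
Hapax (freq=1): between, bread, close, draw, evening, green, happy, old, soft

9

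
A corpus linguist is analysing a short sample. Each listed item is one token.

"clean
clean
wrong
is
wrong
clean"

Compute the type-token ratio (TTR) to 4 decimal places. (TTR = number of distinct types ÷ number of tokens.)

0.5000

N = 6 tokens, V = 3 types.
TTR = V / N = 3 / 6 = 0.5000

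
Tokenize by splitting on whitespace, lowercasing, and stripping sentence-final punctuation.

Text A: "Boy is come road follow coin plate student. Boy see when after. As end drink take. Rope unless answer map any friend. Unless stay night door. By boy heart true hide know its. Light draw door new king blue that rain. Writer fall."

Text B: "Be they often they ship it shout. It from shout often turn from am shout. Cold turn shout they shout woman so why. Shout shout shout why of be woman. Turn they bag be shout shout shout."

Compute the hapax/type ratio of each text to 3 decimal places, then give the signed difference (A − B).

0.523

A: hapax=36, V=39, ratio=0.923
B: hapax=6, V=15, ratio=0.400
Difference = 0.923 − 0.400 = 0.523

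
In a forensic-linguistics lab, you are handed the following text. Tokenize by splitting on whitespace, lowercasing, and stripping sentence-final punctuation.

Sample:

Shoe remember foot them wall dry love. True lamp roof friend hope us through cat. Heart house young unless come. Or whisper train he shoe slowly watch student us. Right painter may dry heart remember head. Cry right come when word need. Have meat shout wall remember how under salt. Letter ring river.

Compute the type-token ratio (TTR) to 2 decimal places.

N = 53 tokens, V = 44 types.
TTR = V / N = 44 / 53 = 0.83

0.83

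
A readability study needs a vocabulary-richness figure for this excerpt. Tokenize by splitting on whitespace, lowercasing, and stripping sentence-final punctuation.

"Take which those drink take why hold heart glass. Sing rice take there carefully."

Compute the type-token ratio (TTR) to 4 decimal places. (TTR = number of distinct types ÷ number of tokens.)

N = 14 tokens, V = 12 types.
TTR = V / N = 12 / 14 = 0.8571

0.8571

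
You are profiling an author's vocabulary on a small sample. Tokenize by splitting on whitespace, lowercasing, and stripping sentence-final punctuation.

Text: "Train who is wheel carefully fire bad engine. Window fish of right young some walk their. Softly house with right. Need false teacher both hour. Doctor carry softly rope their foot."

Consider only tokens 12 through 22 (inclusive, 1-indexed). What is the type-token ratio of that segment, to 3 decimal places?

Segment tokens 12–22: right, young, some, walk, their, softly, house, with, right, need, false
Segment N = 11, segment V = 10.
TTR = 10 / 11 = 0.909

0.909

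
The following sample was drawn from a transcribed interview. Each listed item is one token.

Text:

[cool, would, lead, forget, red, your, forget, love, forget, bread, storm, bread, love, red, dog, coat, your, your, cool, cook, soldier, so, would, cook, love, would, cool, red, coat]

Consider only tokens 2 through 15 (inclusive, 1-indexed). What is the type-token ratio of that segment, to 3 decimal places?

Segment tokens 2–15: would, lead, forget, red, your, forget, love, forget, bread, storm, bread, love, red, dog
Segment N = 14, segment V = 9.
TTR = 9 / 14 = 0.643

0.643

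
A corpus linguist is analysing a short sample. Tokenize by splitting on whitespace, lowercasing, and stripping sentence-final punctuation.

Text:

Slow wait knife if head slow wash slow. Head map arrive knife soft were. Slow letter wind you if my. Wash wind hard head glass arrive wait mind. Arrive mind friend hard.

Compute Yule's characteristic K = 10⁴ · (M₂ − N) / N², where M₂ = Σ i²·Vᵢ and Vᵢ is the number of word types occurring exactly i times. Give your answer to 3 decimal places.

Frequencies: slow:4, head:3, arrive:3, wait:2, knife:2, if:2, wash:2, wind:2, hard:2, mind:2, map:1, soft:1, were:1, letter:1, you:1, my:1, glass:1, friend:1
N = 32. Frequency spectrum: V_1=8, V_2=7, V_3=2, V_4=1
M₂ = 1²·8 + 2²·7 + 3²·2 + 4²·1 = 70
K = 10000 × (70 − 32) / 32² = 371.094

371.094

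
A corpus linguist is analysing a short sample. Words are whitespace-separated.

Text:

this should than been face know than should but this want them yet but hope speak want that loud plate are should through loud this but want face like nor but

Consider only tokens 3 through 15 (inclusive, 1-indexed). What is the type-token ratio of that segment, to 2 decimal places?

Segment tokens 3–15: than, been, face, know, than, should, but, this, want, them, yet, but, hope
Segment N = 13, segment V = 11.
TTR = 11 / 13 = 0.85

0.85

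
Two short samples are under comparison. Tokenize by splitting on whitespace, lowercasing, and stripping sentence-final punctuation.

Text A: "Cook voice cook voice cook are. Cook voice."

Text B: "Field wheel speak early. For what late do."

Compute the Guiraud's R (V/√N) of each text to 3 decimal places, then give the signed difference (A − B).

A: V=3, N=8, R=1.061
B: V=8, N=8, R=2.828
Difference = 1.061 − 2.828 = -1.767

-1.767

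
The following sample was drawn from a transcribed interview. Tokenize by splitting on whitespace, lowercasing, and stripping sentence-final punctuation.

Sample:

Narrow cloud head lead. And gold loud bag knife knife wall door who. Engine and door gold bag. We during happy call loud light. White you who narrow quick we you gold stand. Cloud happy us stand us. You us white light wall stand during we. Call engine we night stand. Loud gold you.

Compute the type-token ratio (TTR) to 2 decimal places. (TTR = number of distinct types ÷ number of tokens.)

0.44

N = 54 tokens, V = 24 types.
TTR = V / N = 24 / 54 = 0.44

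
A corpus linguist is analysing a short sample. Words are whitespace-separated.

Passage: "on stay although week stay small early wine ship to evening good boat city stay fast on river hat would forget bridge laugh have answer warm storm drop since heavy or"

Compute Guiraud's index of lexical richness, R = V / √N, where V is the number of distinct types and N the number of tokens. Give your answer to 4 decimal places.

N = 31, V = 28.
√N = 5.567764
R = 28 / 5.567764 = 5.0289

5.0289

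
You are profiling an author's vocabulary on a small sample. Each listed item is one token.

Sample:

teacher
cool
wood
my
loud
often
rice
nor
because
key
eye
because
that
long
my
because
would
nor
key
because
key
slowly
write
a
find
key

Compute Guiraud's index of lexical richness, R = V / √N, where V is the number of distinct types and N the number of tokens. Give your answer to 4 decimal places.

N = 26, V = 18.
√N = 5.099020
R = 18 / 5.099020 = 3.5301

3.5301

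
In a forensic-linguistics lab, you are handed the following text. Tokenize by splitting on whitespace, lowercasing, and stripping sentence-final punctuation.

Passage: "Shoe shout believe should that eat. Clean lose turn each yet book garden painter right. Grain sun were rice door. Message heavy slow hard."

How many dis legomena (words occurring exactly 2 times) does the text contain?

Frequencies: shoe:1, shout:1, believe:1, should:1, that:1, eat:1, clean:1, lose:1, turn:1, each:1, yet:1, book:1, garden:1, painter:1, right:1, grain:1, sun:1, were:1, rice:1, door:1, … (4 more, each freq 1)
Words with frequency 2: (none)

0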